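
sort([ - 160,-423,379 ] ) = [  -  423, - 160,379 ]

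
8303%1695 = 1523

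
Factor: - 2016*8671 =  - 2^5*3^2*7^1*13^1*23^1*29^1 = -17480736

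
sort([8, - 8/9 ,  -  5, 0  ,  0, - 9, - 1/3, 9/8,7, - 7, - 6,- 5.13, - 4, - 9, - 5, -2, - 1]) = [  -  9, - 9,-7, - 6, - 5.13, - 5 , - 5, - 4, - 2 , - 1,-8/9,  -  1/3, 0,0, 9/8,  7, 8] 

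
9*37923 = 341307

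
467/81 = 5 + 62/81 = 5.77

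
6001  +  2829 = 8830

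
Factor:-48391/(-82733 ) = 31/53 = 31^1*53^( - 1 ) 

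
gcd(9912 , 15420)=12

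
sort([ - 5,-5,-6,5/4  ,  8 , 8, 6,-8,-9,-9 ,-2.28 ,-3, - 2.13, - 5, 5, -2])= [-9, - 9,-8, - 6, - 5,-5,-5, - 3 ,-2.28,  -  2.13,- 2, 5/4, 5,  6,  8 , 8] 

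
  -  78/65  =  -6/5  =  - 1.20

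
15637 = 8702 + 6935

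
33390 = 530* 63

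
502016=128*3922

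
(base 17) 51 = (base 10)86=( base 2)1010110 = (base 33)2k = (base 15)5B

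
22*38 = 836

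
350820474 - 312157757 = 38662717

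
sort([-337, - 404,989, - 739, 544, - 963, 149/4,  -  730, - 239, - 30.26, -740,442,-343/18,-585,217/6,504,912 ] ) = [-963, - 740,-739, - 730, - 585, - 404,  -  337, - 239,-30.26, - 343/18, 217/6,149/4, 442,504,544, 912, 989]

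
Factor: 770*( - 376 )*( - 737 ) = 213376240= 2^4*5^1*7^1*11^2*  47^1*67^1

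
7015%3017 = 981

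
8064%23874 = 8064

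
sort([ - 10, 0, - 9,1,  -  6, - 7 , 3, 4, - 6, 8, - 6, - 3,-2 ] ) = [-10, - 9, - 7 , - 6, - 6,- 6, - 3, - 2,0, 1, 3,4, 8 ]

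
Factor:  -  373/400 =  - 2^( -4)*5^( - 2)*373^1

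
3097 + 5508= 8605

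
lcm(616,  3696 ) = 3696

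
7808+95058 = 102866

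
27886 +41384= 69270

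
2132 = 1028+1104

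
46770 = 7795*6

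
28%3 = 1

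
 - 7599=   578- 8177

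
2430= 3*810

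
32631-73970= -41339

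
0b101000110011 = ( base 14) D47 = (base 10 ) 2611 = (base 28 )397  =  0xa33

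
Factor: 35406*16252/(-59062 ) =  - 287709156/29531 = - 2^2*3^2*7^1*17^1*239^1*281^1*29531^(- 1)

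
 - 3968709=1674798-5643507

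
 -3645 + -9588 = -13233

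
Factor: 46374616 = 2^3*37^1 * 156671^1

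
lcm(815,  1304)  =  6520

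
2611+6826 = 9437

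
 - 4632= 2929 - 7561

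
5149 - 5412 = -263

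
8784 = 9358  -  574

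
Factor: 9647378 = 2^1*13^1 * 53^1*7001^1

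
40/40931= 40/40931 = 0.00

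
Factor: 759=3^1*11^1*23^1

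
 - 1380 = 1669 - 3049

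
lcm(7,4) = 28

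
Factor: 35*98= 3430 =2^1 * 5^1*7^3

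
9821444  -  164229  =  9657215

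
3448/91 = 37 + 81/91 = 37.89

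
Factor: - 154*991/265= - 152614/265 = - 2^1* 5^( - 1)*7^1*11^1*53^( - 1)*991^1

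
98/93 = 1 +5/93 = 1.05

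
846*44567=37703682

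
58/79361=58/79361 = 0.00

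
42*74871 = 3144582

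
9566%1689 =1121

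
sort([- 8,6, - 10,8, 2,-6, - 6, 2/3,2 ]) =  [  -  10, - 8,-6, -6,2/3,2,2,6,8]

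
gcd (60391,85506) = 1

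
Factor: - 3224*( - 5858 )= 18886192 = 2^4  *  13^1*29^1*31^1*101^1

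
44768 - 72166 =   -  27398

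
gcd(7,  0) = 7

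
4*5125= 20500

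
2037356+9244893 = 11282249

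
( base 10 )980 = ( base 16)3d4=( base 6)4312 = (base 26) 1BI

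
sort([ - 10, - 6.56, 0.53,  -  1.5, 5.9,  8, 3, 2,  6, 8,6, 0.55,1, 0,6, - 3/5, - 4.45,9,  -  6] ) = [ - 10, - 6.56, - 6, - 4.45, - 1.5,-3/5, 0,0.53,0.55, 1,2, 3, 5.9,6, 6, 6, 8, 8,9]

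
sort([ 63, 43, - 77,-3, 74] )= [ - 77, - 3, 43, 63, 74]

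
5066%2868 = 2198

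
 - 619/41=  - 16 + 37/41 =- 15.10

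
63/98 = 9/14 = 0.64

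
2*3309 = 6618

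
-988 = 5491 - 6479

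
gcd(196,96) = 4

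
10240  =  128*80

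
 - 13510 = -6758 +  - 6752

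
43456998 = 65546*663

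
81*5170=418770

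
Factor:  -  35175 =- 3^1*5^2*7^1*67^1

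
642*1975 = 1267950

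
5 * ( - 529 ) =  - 2645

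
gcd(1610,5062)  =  2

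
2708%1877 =831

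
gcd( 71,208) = 1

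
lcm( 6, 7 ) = 42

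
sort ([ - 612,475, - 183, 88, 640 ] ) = [ - 612,-183, 88, 475, 640] 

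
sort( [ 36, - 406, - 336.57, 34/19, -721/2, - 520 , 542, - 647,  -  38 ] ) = [ - 647,  -  520, - 406, - 721/2,-336.57, - 38 , 34/19, 36, 542 ]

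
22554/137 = 164 + 86/137 = 164.63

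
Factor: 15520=2^5*5^1*97^1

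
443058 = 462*959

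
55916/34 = 27958/17 = 1644.59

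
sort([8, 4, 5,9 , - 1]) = [ -1,4,5,8,  9 ]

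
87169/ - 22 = - 3963 + 17/22 = - 3962.23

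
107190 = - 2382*(-45)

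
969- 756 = 213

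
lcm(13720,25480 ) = 178360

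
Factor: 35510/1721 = 2^1*5^1*53^1*67^1*1721^(-1 )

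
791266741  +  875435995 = 1666702736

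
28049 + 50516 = 78565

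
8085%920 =725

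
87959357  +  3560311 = 91519668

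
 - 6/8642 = - 1 + 4318/4321 = - 0.00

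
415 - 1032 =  - 617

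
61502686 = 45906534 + 15596152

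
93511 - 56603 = 36908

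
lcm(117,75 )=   2925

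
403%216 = 187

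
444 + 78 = 522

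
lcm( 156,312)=312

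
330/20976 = 55/3496 = 0.02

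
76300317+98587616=174887933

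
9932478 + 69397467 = 79329945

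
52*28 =1456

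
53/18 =53/18=   2.94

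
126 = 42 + 84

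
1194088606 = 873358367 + 320730239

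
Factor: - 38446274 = -2^1*41^1 * 397^1*1181^1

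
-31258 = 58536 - 89794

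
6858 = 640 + 6218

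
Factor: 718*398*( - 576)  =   - 2^8*3^2*199^1*  359^1 = - 164600064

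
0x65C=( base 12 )b38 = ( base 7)4514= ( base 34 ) 1DU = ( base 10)1628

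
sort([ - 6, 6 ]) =[ - 6, 6] 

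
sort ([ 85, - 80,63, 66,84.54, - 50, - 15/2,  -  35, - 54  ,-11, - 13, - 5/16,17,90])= [  -  80,-54 , - 50,-35,  -  13,  -  11, - 15/2, - 5/16,  17,63, 66,84.54,85, 90] 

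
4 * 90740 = 362960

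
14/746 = 7/373 = 0.02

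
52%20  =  12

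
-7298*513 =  - 3743874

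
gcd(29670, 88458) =138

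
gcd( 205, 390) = 5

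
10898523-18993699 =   -  8095176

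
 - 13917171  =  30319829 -44237000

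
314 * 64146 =20141844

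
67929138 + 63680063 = 131609201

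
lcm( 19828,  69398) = 138796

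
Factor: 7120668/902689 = 2^2*3^1*19^1*31^( -1)*37^( - 1)*787^(-1)*31231^1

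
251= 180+71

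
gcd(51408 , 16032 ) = 48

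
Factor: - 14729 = - 11^1* 13^1*103^1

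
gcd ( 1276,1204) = 4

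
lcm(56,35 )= 280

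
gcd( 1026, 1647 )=27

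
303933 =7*43419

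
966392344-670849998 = 295542346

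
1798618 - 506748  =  1291870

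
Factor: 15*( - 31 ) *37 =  - 17205= - 3^1*5^1*31^1*37^1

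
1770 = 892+878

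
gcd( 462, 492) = 6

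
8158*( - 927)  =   - 7562466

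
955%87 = 85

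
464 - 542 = - 78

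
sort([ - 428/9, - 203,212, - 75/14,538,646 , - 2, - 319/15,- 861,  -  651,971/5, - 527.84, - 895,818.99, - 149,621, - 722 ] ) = [ - 895, - 861, - 722, - 651, - 527.84, - 203, - 149 , - 428/9, - 319/15, - 75/14, - 2, 971/5,212, 538, 621, 646,  818.99 ]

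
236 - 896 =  - 660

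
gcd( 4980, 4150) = 830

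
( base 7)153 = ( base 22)3L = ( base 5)322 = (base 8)127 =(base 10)87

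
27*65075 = 1757025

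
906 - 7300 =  - 6394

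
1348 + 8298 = 9646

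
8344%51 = 31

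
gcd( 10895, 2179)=2179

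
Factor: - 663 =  - 3^1*13^1*17^1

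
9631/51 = 188 + 43/51= 188.84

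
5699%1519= 1142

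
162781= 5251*31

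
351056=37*9488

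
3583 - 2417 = 1166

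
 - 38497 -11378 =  - 49875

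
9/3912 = 3/1304 = 0.00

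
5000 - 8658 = - 3658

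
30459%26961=3498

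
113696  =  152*748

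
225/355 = 45/71 = 0.63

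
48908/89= 48908/89= 549.53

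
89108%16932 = 4448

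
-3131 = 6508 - 9639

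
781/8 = 781/8 = 97.62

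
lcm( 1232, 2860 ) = 80080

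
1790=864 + 926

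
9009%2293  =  2130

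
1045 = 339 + 706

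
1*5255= 5255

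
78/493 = 78/493 = 0.16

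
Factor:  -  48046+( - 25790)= - 73836  =  - 2^2*3^2*7^1*293^1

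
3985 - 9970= - 5985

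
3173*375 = 1189875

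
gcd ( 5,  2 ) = 1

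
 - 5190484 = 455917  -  5646401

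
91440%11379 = 408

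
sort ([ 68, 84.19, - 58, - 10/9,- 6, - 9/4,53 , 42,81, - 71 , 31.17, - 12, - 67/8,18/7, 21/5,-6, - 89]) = [ - 89, - 71, - 58, - 12, - 67/8, - 6,-6, - 9/4, - 10/9,  18/7,21/5,31.17,42,53,68,  81 , 84.19]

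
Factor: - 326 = -2^1 *163^1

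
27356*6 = 164136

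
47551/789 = 60 + 211/789 = 60.27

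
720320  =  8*90040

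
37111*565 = 20967715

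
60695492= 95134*638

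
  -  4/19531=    - 4/19531 = - 0.00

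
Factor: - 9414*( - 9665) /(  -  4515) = - 6065754/301 = -  2^1*3^1*7^( - 1)*43^ (- 1 )*523^1*1933^1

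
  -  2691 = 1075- 3766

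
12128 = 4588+7540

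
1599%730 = 139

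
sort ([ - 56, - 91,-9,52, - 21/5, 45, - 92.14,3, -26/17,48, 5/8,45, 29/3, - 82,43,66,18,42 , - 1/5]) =[ - 92.14, - 91, - 82,-56 , - 9, - 21/5  , - 26/17, - 1/5,5/8, 3,29/3 , 18, 42 , 43,45,45,  48,52, 66]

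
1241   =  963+278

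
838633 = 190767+647866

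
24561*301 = 7392861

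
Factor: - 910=-2^1*5^1*7^1*13^1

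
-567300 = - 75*7564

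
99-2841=-2742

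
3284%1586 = 112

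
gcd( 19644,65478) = 6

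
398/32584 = 199/16292 = 0.01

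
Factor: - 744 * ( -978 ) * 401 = 2^4*3^2*31^1*163^1 *401^1 = 291780432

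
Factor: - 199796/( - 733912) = 251/922 = 2^ (-1) *251^1*461^( - 1 ) 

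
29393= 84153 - 54760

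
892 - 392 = 500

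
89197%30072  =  29053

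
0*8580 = 0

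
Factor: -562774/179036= - 2^( - 1)*11^(-1)*13^(  -  1 )*29^1*31^1= -899/286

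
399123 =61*6543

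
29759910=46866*635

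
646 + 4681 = 5327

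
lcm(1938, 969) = 1938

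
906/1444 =453/722 =0.63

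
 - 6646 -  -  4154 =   -  2492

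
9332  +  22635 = 31967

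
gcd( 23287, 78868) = 1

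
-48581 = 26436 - 75017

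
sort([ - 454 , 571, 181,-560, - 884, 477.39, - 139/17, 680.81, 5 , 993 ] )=[ - 884, - 560, - 454 , - 139/17 , 5, 181 , 477.39, 571, 680.81, 993]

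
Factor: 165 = 3^1*5^1*11^1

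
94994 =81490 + 13504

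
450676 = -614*(-734 )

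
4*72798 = 291192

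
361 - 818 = - 457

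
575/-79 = -8 + 57/79 = - 7.28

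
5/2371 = 5/2371 = 0.00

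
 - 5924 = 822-6746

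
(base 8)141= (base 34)2t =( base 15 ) 67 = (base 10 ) 97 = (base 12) 81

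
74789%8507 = 6733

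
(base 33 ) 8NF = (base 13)4419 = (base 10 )9486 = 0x250e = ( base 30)ag6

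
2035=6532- 4497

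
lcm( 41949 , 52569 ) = 4152951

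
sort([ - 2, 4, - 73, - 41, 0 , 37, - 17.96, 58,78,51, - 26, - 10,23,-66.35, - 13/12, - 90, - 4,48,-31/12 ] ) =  [ - 90, - 73, - 66.35, - 41,- 26, -17.96  , - 10 , - 4,-31/12, - 2, - 13/12,  0,4, 23,37 , 48 , 51,58, 78]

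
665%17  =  2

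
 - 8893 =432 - 9325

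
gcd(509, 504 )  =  1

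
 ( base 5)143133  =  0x179B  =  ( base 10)6043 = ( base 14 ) 22b9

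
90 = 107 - 17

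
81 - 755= - 674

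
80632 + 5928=86560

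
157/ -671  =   -157/671 = - 0.23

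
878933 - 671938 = 206995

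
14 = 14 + 0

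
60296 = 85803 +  - 25507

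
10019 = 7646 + 2373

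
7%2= 1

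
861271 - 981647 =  - 120376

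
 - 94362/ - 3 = 31454/1 = 31454.00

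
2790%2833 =2790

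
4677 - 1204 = 3473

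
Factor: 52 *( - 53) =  - 2756 = -  2^2*13^1*53^1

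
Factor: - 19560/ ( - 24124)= 2^1*3^1*5^1 * 37^ ( - 1) = 30/37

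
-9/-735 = 3/245 = 0.01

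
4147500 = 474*8750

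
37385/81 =37385/81 = 461.54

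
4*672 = 2688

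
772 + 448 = 1220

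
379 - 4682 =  - 4303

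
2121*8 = 16968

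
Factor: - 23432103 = - 3^2*17^1*153151^1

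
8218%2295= 1333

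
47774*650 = 31053100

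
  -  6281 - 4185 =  - 10466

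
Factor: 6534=2^1*3^3*11^2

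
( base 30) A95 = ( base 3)110201112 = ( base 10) 9275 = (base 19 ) 16D3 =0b10010000111011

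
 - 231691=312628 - 544319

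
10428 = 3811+6617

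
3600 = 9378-5778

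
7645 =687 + 6958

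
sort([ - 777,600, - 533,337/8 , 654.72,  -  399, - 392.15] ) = [ - 777, - 533,-399, - 392.15,337/8, 600,654.72]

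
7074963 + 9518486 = 16593449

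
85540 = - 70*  ( - 1222 )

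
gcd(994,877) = 1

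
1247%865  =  382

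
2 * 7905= 15810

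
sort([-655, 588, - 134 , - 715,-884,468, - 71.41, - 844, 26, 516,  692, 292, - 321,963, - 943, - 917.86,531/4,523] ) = [ - 943, - 917.86, -884, - 844, - 715, - 655, - 321,- 134,-71.41 , 26, 531/4,292,468, 516,523,588, 692 , 963 ]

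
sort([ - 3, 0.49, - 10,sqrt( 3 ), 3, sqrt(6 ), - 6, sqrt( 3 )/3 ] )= [ - 10, - 6,-3, 0.49,sqrt( 3 ) /3, sqrt(3 ),sqrt(6),3 ] 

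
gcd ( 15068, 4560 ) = 4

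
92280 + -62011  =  30269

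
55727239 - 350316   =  55376923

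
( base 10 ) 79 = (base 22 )3d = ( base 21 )3g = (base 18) 47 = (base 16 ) 4f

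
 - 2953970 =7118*(-415) 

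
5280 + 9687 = 14967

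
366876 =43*8532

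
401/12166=401/12166 =0.03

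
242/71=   242/71= 3.41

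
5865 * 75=439875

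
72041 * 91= 6555731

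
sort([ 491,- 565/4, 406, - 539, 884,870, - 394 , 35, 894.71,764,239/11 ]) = [ - 539, - 394, - 565/4, 239/11, 35, 406,491,764,  870, 884, 894.71]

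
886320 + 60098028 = 60984348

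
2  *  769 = 1538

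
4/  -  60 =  - 1/15 = -0.07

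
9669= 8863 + 806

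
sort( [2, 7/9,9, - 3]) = [ - 3, 7/9,2 , 9]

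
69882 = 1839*38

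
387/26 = 387/26 = 14.88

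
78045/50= 1560 + 9/10 = 1560.90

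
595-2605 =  - 2010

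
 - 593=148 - 741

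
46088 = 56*823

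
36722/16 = 18361/8 = 2295.12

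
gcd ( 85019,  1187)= 1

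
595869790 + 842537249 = 1438407039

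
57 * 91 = 5187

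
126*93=11718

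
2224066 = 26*85541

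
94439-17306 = 77133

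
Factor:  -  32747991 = -3^1*10915997^1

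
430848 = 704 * 612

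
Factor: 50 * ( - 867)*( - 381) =2^1*3^2*5^2 * 17^2*127^1 = 16516350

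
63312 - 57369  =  5943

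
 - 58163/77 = -8309/11 = - 755.36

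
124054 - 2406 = 121648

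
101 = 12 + 89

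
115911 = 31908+84003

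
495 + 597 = 1092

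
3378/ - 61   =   - 3378/61   =  -55.38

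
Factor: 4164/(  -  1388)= - 3^1 = - 3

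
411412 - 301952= 109460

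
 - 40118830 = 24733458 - 64852288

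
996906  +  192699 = 1189605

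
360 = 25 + 335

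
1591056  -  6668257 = -5077201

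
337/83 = 337/83=4.06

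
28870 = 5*5774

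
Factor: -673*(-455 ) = 306215 = 5^1* 7^1 * 13^1*673^1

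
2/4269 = 2/4269 = 0.00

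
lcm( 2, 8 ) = 8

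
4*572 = 2288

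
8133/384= 2711/128 = 21.18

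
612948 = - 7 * (- 87564) 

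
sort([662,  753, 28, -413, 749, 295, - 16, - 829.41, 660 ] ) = [ - 829.41 , -413, - 16,28, 295,660,662,749, 753 ]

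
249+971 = 1220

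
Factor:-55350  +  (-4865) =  - 60215 = - 5^1*12043^1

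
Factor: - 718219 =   -  19^1 * 103^1*367^1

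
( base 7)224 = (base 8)164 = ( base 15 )7B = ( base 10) 116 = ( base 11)a6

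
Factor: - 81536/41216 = - 2^( - 1)*7^1*13^1* 23^( - 1) = - 91/46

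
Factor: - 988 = - 2^2 * 13^1  *19^1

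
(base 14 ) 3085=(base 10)8349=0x209D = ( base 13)3A53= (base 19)1428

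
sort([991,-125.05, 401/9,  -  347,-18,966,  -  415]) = [ - 415, - 347,-125.05, - 18,401/9,966,991 ] 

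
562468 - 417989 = 144479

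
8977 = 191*47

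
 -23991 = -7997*3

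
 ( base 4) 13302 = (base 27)IC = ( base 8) 762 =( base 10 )498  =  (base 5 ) 3443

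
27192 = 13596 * 2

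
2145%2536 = 2145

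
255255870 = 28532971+226722899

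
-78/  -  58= 39/29 = 1.34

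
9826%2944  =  994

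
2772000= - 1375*(  -  2016)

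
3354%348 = 222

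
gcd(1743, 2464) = 7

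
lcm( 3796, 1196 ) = 87308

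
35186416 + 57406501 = 92592917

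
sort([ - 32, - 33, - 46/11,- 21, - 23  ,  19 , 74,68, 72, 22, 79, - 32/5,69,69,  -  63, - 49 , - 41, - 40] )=[ - 63, - 49,  -  41, - 40 , - 33,-32, - 23, - 21, - 32/5,  -  46/11, 19, 22, 68, 69  ,  69,  72, 74, 79 ]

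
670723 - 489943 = 180780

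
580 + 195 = 775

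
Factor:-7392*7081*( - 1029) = 2^5*3^2*7^4*11^1*73^1 * 97^1 = 53860691808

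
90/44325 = 2/985 = 0.00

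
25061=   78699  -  53638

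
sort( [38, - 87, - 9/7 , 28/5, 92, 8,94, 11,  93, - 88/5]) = [ - 87, - 88/5, - 9/7, 28/5,8,11,38,92, 93, 94 ]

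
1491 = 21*71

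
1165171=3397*343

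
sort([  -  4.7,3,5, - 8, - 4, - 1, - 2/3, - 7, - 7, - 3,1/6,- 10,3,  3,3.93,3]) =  [ - 10, - 8, - 7,- 7, - 4.7, - 4, - 3, -1 , - 2/3, 1/6, 3 , 3 , 3,3,3.93, 5]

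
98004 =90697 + 7307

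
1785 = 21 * 85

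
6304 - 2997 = 3307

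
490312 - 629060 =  - 138748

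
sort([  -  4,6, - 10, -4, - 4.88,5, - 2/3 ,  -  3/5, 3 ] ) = [ - 10,  -  4.88, - 4,-4,  -  2/3,-3/5,  3,5,6]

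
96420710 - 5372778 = 91047932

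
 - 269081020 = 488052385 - 757133405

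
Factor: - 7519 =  - 73^1*103^1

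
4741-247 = 4494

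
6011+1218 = 7229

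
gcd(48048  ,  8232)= 168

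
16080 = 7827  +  8253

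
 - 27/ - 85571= 27/85571=0.00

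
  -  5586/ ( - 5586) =1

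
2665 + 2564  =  5229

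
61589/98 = 61589/98 = 628.46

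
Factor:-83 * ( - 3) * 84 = 2^2 *3^2 *7^1 * 83^1  =  20916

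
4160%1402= 1356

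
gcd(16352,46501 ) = 511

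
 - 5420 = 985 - 6405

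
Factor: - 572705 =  - 5^1*7^1* 16363^1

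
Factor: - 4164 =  - 2^2*3^1*347^1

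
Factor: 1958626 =2^1 * 979313^1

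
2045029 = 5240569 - 3195540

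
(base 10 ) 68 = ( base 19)3b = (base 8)104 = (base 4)1010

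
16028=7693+8335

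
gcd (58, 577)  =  1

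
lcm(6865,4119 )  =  20595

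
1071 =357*3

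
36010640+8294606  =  44305246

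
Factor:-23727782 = - 2^1*13^1*53^1 * 67^1*257^1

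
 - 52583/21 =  - 2504+ 1/21 = - 2503.95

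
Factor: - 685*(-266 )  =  2^1 * 5^1* 7^1 * 19^1*137^1 = 182210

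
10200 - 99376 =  - 89176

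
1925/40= 385/8= 48.12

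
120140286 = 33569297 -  - 86570989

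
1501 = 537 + 964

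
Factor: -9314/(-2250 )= 3^( - 2 )*5^( -3)*4657^1= 4657/1125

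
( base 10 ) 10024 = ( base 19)18eb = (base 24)H9G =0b10011100101000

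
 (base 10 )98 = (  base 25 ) 3n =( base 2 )1100010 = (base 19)53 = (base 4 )1202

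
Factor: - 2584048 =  -2^4*161503^1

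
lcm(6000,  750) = 6000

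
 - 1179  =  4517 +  - 5696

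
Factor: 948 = 2^2*3^1*79^1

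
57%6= 3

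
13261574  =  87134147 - 73872573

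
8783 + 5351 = 14134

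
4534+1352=5886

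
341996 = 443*772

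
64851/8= 64851/8 = 8106.38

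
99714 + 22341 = 122055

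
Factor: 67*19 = 1273 = 19^1*67^1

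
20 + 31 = 51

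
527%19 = 14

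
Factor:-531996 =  - 2^2*3^1*43^1*1031^1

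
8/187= 8/187 =0.04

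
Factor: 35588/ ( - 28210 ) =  - 82/65 =- 2^1*5^ (-1 )*13^(-1)*41^1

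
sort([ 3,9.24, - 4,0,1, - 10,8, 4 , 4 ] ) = [-10, - 4,0, 1, 3,4, 4,  8,9.24]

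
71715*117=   8390655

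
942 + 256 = 1198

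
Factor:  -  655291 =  - 7^1*13^1*19^1 * 379^1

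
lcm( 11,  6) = 66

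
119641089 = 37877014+81764075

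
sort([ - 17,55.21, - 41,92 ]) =[ - 41,  -  17, 55.21,  92]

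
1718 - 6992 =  - 5274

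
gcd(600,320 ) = 40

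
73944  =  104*711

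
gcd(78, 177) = 3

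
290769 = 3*96923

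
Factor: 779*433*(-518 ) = -174725026 =- 2^1*7^1*19^1*37^1* 41^1*433^1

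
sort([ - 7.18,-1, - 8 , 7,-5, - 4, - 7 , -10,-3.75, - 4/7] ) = [ - 10,- 8, - 7.18, - 7,-5 , - 4  , - 3.75, - 1, - 4/7, 7]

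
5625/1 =5625 = 5625.00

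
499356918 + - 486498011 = 12858907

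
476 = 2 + 474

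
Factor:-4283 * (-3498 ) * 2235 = 33484622490 = 2^1*3^2*5^1*11^1 * 53^1 *149^1 * 4283^1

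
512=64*8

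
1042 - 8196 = - 7154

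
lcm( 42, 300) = 2100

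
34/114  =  17/57 =0.30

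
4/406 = 2/203 = 0.01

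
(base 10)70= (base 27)2g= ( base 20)3a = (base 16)46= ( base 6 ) 154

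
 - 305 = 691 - 996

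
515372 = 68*7579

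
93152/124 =23288/31 = 751.23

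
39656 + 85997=125653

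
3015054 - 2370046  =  645008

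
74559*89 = 6635751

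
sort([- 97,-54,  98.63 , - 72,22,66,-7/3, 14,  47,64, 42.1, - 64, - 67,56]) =[ - 97, - 72,- 67,- 64, - 54, -7/3,14 , 22, 42.1,47,56, 64,  66, 98.63]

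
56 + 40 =96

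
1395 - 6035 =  - 4640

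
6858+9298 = 16156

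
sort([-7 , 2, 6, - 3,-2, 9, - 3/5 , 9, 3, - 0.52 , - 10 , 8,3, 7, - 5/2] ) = [ - 10, - 7,- 3, - 5/2 ,-2,  -  3/5,  -  0.52, 2, 3,3 , 6,7 , 8,  9 , 9]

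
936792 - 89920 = 846872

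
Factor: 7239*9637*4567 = 3^1*19^1*23^1*127^1*419^1*4567^1 = 318604163781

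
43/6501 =43/6501= 0.01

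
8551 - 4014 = 4537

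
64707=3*21569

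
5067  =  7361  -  2294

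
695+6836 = 7531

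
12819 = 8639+4180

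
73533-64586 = 8947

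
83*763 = 63329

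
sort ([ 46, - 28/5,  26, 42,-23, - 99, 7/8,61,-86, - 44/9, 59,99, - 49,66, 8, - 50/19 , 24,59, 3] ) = [ - 99  , - 86,-49, - 23, - 28/5, - 44/9, - 50/19,7/8, 3, 8, 24, 26,  42,  46, 59, 59,61 , 66,99 ] 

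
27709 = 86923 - 59214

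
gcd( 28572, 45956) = 4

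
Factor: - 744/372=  - 2 = - 2^1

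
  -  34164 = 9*( - 3796) 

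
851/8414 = 851/8414 = 0.10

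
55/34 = 55/34 = 1.62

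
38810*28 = 1086680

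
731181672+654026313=1385207985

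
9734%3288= 3158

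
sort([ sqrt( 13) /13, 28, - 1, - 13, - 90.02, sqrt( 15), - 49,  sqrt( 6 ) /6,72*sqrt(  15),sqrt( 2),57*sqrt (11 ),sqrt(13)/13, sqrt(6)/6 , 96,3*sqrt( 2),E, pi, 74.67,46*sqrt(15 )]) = [ - 90.02, - 49, - 13, - 1 , sqrt(13 )/13,sqrt ( 13) /13,sqrt(6)/6,sqrt( 6)/6,sqrt(2 ), E,pi,sqrt( 15),3  *  sqrt( 2),28,74.67,96,  46*sqrt( 15), 57*sqrt( 11) , 72*sqrt (15 )] 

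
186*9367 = 1742262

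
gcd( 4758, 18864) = 6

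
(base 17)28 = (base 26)1g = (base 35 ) 17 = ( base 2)101010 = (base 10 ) 42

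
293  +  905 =1198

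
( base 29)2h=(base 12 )63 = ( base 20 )3f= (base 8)113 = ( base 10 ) 75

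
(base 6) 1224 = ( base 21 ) ea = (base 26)bi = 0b100110000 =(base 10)304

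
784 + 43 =827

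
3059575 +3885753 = 6945328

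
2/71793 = 2/71793 =0.00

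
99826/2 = 49913 = 49913.00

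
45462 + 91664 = 137126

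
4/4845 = 4/4845 = 0.00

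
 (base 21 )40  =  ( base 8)124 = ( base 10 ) 84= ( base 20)44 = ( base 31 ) 2M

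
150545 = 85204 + 65341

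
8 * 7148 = 57184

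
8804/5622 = 4402/2811 = 1.57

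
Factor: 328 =2^3*41^1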